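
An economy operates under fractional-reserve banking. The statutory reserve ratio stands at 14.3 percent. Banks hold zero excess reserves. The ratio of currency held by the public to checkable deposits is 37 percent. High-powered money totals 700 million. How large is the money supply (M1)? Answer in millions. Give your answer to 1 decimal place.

1869.4 million

The money multiplier is m = (1 + c) / (rr + c) = (1 + 0.37) / (0.143 + 0.37) ≈ 2.67057.
So M = m × MB = 2.67057 × 700 = 1869.399 million.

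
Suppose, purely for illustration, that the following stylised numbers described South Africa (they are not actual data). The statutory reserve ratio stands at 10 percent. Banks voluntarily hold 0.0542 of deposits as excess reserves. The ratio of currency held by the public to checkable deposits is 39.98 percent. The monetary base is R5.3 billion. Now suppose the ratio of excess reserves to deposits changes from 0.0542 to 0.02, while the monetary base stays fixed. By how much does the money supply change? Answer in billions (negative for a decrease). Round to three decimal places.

Initially m₁ = (1 + 0.3998) / (0.1 + 0.0542 + 0.3998) ≈ 2.52671, so M₁ = 2.52671 × 5.3 ≈ 13.3916 billion.
After the change m₂ = (1 + 0.3998) / (0.1 + 0.02 + 0.3998) ≈ 2.69296, so M₂ = 2.69296 × 5.3 ≈ 14.2727 billion.
ΔM = M₂ − M₁ = 14.2727 − 13.3916 = 0.8811 billion.

R0.881 billion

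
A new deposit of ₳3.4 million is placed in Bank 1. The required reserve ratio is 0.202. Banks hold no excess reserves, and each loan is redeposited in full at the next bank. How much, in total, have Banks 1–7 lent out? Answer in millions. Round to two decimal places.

₳10.66 million

Bank i lends (1 − rr)^i of the original deposit: Bank 1 lends 3.4·0.7980 = 2.7132, Bank 2 lends 3.4·0.7980² ≈ 2.1651, and so on.
Summing a geometric series: total = 3.4·[0.7980·(1 − 0.7980^7) / (1 − 0.7980)] ≈ 10.6638 million.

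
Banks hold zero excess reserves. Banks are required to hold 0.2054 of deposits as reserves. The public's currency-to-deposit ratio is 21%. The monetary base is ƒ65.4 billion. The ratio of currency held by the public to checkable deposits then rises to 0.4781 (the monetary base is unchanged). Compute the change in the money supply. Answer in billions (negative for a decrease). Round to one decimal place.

-49.1 billion

Initially m₁ = (1 + 0.21) / (0.2054 + 0.21) ≈ 2.9129, so M₁ = 2.9129 × 65.4 ≈ 190.5037 billion.
After the change m₂ = (1 + 0.4781) / (0.2054 + 0.4781) ≈ 2.1625, so M₂ = 2.1625 × 65.4 = 141.4275 billion.
ΔM = M₂ − M₁ = 141.4275 − 190.5037 = -49.0762 billion.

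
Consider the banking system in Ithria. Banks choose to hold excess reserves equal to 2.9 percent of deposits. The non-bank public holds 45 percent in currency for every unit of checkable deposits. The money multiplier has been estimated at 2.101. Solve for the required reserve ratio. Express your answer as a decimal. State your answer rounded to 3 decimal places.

0.211

Using m = 2.101. Since m = (1 + c)/(c + rr + e), the denominator satisfies c + rr + e = (1 + c)/m = (1 + 0.45) / 2.101 ≈ 0.690148.
With c = 0.45 and e = 0.029, the required reserve ratio is 0.690148 − 0.45 − 0.029 = 0.211148.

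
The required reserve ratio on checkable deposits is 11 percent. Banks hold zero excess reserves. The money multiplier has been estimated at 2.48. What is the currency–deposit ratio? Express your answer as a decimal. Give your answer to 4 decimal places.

Using m = 2.48. From m = (1 + c)/(c + rr + e), rearranging gives 1 + c = m·(c + rr + e), so c·(1 − m) = m·(rr + e) − 1.
Hence c = [m·(rr + e) − 1]/(1 − m) = [2.48 × (0.11 + 0) − 1] / (1 − 2.48) ≈ 0.491351.

0.4914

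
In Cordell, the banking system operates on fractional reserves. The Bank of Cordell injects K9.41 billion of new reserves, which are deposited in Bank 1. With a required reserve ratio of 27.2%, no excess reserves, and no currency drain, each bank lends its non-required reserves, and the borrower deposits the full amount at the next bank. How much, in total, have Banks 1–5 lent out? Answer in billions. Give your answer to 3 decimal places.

K20.036 billion

Bank i lends (1 − rr)^i of the original deposit: Bank 1 lends 9.41·0.7280 ≈ 6.8505, Bank 2 lends 9.41·0.7280² ≈ 4.9871, and so on.
Summing a geometric series: total = 9.41·[0.7280·(1 − 0.7280^5) / (1 − 0.7280)] ≈ 20.0356 billion.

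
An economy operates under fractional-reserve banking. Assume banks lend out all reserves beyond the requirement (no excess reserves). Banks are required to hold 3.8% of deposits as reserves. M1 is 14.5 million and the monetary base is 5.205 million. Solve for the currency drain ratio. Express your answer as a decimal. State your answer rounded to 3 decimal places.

Using m = M/MB = 14.5/5.205 ≈ 2.785783. From m = (1 + c)/(c + rr + e), rearranging gives 1 + c = m·(c + rr + e), so c·(1 − m) = m·(rr + e) − 1.
Hence c = [m·(rr + e) − 1]/(1 − m) = [2.785783 × (0.038 + 0) − 1] / (1 − 2.785783) ≈ 0.500699.

0.501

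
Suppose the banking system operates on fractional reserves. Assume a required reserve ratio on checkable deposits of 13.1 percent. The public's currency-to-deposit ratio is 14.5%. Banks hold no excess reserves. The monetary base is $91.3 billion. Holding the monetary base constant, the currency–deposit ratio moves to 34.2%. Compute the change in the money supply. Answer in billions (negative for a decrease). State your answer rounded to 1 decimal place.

Initially m₁ = (1 + 0.145) / (0.131 + 0.145) ≈ 4.1486, so M₁ = 4.1486 × 91.3 ≈ 378.7672 billion.
After the change m₂ = (1 + 0.342) / (0.131 + 0.342) ≈ 2.8372, so M₂ = 2.8372 × 91.3 ≈ 259.0364 billion.
ΔM = M₂ − M₁ = 259.0364 − 378.7672 = -119.7308 billion.

-119.7 billion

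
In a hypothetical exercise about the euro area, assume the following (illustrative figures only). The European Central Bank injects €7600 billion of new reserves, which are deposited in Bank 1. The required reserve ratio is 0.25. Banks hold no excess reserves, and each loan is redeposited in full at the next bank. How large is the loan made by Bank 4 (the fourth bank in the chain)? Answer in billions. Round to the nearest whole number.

Each bank lends a fraction (1 − rr) = 0.7500 of the deposit it receives, so Bank 4 receives 7600·0.7500^3 and lends 7600·0.7500^4 = 2404.6875 billion.

€2405 billion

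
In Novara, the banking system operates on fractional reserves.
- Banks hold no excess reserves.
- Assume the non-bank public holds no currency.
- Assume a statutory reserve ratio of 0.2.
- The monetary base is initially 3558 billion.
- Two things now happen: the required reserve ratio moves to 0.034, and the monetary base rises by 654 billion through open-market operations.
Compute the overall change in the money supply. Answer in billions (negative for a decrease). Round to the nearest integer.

106092 billion

Before: m₁ = 1 / (0.2) = 5, MB₁ = 3558, so M₁ = 5 × 3558 = 17790 billion.
After: m₂ = 1 / (0.034) ≈ 29.41176, MB₂ = 3558 + 654 = 4212, so M₂ = 29.41176 × 4212 ≈ 123882.3331 billion.
ΔM = M₂ − M₁ = 123882.3331 − 17790 = 106092.3331 billion.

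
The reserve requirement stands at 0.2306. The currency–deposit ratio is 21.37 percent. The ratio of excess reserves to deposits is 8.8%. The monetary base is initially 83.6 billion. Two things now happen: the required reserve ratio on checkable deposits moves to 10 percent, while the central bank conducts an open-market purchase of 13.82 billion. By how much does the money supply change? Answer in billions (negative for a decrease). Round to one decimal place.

103.7 billion

Before: m₁ = (1 + 0.2137) / (0.2306 + 0.088 + 0.2137) ≈ 2.2801, MB₁ = 83.6, so M₁ = 2.2801 × 83.6 ≈ 190.6164 billion.
After: m₂ = (1 + 0.2137) / (0.1 + 0.088 + 0.2137) ≈ 3.0214, MB₂ = 83.6 + 13.82 = 97.42, so M₂ = 3.0214 × 97.42 ≈ 294.3448 billion.
ΔM = M₂ − M₁ = 294.3448 − 190.6164 = 103.7284 billion.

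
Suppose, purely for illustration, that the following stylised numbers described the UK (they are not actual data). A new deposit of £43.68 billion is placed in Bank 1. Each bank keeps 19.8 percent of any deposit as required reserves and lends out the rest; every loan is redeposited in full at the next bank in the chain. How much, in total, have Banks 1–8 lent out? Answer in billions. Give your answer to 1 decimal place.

Bank i lends (1 − rr)^i of the original deposit: Bank 1 lends 43.68·0.8020 ≈ 35.0314, Bank 2 lends 43.68·0.8020² ≈ 28.0952, and so on.
Summing a geometric series: total = 43.68·[0.8020·(1 − 0.8020^8) / (1 − 0.8020)] ≈ 146.6439 billion.

£146.6 billion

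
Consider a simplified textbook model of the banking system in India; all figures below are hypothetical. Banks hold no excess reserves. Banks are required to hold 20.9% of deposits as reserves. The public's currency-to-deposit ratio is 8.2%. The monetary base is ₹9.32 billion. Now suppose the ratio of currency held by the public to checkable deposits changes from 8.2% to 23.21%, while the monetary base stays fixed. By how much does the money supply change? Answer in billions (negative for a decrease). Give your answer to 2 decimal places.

Initially m₁ = (1 + 0.082) / (0.209 + 0.082) ≈ 3.7182, so M₁ = 3.7182 × 9.32 ≈ 34.6536 billion.
After the change m₂ = (1 + 0.2321) / (0.209 + 0.2321) ≈ 2.7932, so M₂ = 2.7932 × 9.32 ≈ 26.0326 billion.
ΔM = M₂ − M₁ = 26.0326 − 34.6536 = -8.621 billion.

-8.62 billion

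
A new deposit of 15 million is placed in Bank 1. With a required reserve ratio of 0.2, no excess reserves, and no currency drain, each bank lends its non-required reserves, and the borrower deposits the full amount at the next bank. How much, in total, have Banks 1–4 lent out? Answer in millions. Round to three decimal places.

35.424 million

Bank i lends (1 − rr)^i of the original deposit: Bank 1 lends 15·0.8000 = 12.0000, Bank 2 lends 15·0.8000² = 9.6000, and so on.
Summing a geometric series: total = 15·[0.8000·(1 − 0.8000^4) / (1 − 0.8000)] = 35.4240 million.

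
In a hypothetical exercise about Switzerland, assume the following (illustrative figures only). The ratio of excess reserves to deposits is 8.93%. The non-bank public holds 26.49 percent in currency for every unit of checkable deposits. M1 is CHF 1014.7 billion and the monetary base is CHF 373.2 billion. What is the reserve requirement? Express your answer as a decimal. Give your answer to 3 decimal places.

Using m = M/MB = 1014.7/373.2 ≈ 2.718917. Since m = (1 + c)/(c + rr + e), the denominator satisfies c + rr + e = (1 + c)/m = (1 + 0.2649) / 2.718917 ≈ 0.465222.
With c = 0.2649 and e = 0.0893, the reserve requirement is 0.465222 − 0.2649 − 0.0893 = 0.111022.

0.111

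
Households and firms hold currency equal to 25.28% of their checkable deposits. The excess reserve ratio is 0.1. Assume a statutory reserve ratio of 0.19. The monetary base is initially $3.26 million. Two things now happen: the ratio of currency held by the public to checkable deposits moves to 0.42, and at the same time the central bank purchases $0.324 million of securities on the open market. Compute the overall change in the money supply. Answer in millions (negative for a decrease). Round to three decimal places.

Before: m₁ = (1 + 0.2528) / (0.19 + 0.1 + 0.2528) ≈ 2.30803, MB₁ = 3.26, so M₁ = 2.30803 × 3.26 ≈ 7.5242 million.
After: m₂ = (1 + 0.42) / (0.19 + 0.1 + 0.42) = 2, MB₂ = 3.26 + 0.324 = 3.584, so M₂ = 2 × 3.584 = 7.168 million.
ΔM = M₂ − M₁ = 7.168 − 7.5242 = -0.3562 million.

-0.356 million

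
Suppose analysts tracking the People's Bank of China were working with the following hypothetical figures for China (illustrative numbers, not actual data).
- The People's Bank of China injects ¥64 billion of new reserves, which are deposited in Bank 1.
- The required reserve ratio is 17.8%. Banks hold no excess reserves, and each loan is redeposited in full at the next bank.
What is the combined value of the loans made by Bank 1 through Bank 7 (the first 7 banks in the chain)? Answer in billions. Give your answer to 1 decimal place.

¥220.6 billion

Bank i lends (1 − rr)^i of the original deposit: Bank 1 lends 64·0.8220 = 52.6080, Bank 2 lends 64·0.8220² ≈ 43.2438, and so on.
Summing a geometric series: total = 64·[0.8220·(1 − 0.8220^7) / (1 − 0.8220)] ≈ 220.6070 billion.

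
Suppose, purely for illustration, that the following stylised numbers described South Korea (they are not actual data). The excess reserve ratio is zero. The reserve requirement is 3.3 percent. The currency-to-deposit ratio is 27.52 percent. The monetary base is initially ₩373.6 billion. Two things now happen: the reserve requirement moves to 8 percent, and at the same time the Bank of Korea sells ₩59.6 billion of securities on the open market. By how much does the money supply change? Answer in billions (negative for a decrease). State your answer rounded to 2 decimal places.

Before: m₁ = (1 + 0.2752) / (0.033 + 0.2752) ≈ 4.137573, MB₁ = 373.6, so M₁ = 4.137573 × 373.6 ≈ 1545.7973 billion.
After: m₂ = (1 + 0.2752) / (0.08 + 0.2752) ≈ 3.590090, MB₂ = 373.6 − 59.6 = 314, so M₂ = 3.590090 × 314 ≈ 1127.2883 billion.
ΔM = M₂ − M₁ = 1127.2883 − 1545.7973 = -418.509 billion.

-418.51 billion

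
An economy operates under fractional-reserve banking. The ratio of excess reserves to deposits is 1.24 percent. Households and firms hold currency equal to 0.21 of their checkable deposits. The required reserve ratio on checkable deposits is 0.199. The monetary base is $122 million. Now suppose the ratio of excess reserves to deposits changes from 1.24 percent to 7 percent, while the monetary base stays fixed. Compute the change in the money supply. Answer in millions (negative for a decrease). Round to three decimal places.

-42.125 million

Initially m₁ = (1 + 0.21) / (0.199 + 0.0124 + 0.21) ≈ 2.8713811, so M₁ = 2.8713811 × 122 ≈ 350.3085 million.
After the change m₂ = (1 + 0.21) / (0.199 + 0.07 + 0.21) ≈ 2.5260960, so M₂ = 2.5260960 × 122 ≈ 308.1837 million.
ΔM = M₂ − M₁ = 308.1837 − 350.3085 = -42.1248 million.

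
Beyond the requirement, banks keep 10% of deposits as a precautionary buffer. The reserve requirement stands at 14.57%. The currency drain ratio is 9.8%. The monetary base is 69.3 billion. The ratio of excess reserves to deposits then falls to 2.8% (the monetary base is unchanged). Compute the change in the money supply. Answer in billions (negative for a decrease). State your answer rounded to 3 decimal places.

58.668 billion

Initially m₁ = (1 + 0.098) / (0.1457 + 0.1 + 0.098) ≈ 3.194646, so M₁ = 3.194646 × 69.3 ≈ 221.389 billion.
After the change m₂ = (1 + 0.098) / (0.1457 + 0.028 + 0.098) ≈ 4.041222, so M₂ = 4.041222 × 69.3 ≈ 280.0567 billion.
ΔM = M₂ − M₁ = 280.0567 − 221.389 = 58.6677 billion.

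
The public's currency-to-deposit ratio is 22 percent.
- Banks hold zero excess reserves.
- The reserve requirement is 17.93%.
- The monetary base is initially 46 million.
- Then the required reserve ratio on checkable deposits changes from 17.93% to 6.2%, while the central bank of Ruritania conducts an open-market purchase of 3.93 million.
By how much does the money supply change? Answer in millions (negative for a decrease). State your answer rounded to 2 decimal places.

75.46 million

Before: m₁ = (1 + 0.22) / (0.1793 + 0.22) ≈ 3.05535, MB₁ = 46, so M₁ = 3.05535 × 46 = 140.5461 million.
After: m₂ = (1 + 0.22) / (0.062 + 0.22) ≈ 4.32624, MB₂ = 46 + 3.93 = 49.93, so M₂ = 4.32624 × 49.93 ≈ 216.0092 million.
ΔM = M₂ − M₁ = 216.0092 − 140.5461 = 75.4631 million.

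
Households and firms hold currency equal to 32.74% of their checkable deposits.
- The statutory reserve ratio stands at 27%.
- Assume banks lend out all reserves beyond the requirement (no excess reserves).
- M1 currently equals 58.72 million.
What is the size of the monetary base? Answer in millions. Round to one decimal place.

26.4 million

The money multiplier is m = (1 + c) / (rr + c) = (1 + 0.3274) / (0.27 + 0.3274) ≈ 2.2220.
MB = M / m = 58.72 / 2.2220 ≈ 26.4266 million.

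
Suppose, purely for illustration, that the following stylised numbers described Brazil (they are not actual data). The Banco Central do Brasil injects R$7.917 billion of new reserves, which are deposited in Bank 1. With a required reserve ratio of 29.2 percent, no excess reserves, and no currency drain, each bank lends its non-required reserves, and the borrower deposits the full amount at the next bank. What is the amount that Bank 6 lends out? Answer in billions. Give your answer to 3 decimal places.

Each bank lends a fraction (1 − rr) = 0.7080 of the deposit it receives, so Bank 6 receives 7.917·0.7080^5 and lends 7.917·0.7080^6 ≈ 0.9971 billion.

R$0.997 billion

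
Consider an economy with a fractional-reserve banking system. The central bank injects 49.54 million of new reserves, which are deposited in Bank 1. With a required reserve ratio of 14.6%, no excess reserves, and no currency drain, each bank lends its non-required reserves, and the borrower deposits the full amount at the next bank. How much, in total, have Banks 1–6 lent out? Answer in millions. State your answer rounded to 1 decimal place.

Bank i lends (1 − rr)^i of the original deposit: Bank 1 lends 49.54·0.8540 ≈ 42.3072, Bank 2 lends 49.54·0.8540² ≈ 36.1303, and so on.
Summing a geometric series: total = 49.54·[0.8540·(1 − 0.8540^6) / (1 − 0.8540)] ≈ 177.3642 million.

177.4 million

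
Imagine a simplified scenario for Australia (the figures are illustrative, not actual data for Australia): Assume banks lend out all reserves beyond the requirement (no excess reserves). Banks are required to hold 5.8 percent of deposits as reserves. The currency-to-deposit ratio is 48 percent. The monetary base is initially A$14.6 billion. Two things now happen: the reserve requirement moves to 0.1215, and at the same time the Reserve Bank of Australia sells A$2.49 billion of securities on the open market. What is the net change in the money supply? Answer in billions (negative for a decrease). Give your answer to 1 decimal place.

-10.4 billion

Before: m₁ = (1 + 0.48) / (0.058 + 0.48) ≈ 2.7509, MB₁ = 14.6, so M₁ = 2.7509 × 14.6 ≈ 40.1631 billion.
After: m₂ = (1 + 0.48) / (0.1215 + 0.48) ≈ 2.4605, MB₂ = 14.6 − 2.49 = 12.11, so M₂ = 2.4605 × 12.11 ≈ 29.7967 billion.
ΔM = M₂ − M₁ = 29.7967 − 40.1631 = -10.3664 billion.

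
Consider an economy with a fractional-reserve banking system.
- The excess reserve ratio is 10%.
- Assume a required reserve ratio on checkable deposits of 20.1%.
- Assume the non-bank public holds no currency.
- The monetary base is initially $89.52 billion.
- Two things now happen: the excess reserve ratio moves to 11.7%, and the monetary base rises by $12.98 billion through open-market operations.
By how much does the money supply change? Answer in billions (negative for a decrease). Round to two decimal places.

Before: m₁ = 1 / (0.201 + 0.1) ≈ 3.322259, MB₁ = 89.52, so M₁ = 3.322259 × 89.52 ≈ 297.4086 billion.
After: m₂ = 1 / (0.201 + 0.117) ≈ 3.144654, MB₂ = 89.52 + 12.98 = 102.5, so M₂ = 3.144654 × 102.5 ≈ 322.327 billion.
ΔM = M₂ − M₁ = 322.327 − 297.4086 = 24.9184 billion.

$24.92 billion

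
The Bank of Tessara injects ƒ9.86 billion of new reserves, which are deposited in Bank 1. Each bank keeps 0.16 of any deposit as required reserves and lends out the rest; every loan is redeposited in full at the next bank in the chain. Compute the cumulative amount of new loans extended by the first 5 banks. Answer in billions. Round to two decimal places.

Bank i lends (1 − rr)^i of the original deposit: Bank 1 lends 9.86·0.8400 = 8.2824, Bank 2 lends 9.86·0.8400² ≈ 6.9572, and so on.
Summing a geometric series: total = 9.86·[0.8400·(1 − 0.8400^5) / (1 − 0.8400)] ≈ 30.1163 billion.

ƒ30.12 billion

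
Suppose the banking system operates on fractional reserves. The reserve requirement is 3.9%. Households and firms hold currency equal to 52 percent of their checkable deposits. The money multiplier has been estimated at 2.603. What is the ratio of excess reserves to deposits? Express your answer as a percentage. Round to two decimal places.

Using m = 2.603. Since m = (1 + c)/(c + rr + e), the denominator satisfies c + rr + e = (1 + c)/m = (1 + 0.52) / 2.603 ≈ 0.583942.
With c = 0.52 and rr = 0.039, the ratio of excess reserves to deposits is 0.583942 − 0.52 − 0.039 = 0.024942.

2.49%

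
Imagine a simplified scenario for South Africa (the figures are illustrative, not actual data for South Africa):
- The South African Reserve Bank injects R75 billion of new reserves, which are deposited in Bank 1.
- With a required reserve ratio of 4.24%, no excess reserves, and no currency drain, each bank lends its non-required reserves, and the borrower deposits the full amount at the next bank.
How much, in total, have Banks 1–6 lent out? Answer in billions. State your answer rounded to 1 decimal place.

R387.7 billion

Bank i lends (1 − rr)^i of the original deposit: Bank 1 lends 75·0.9576 = 71.8200, Bank 2 lends 75·0.9576² ≈ 68.7748, and so on.
Summing a geometric series: total = 75·[0.9576·(1 − 0.9576^6) / (1 − 0.9576)] ≈ 387.7440 billion.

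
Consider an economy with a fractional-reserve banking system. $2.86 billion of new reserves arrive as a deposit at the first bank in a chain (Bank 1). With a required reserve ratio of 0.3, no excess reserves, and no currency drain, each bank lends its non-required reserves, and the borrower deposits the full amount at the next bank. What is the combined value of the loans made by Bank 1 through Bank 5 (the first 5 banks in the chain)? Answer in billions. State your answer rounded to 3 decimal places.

$5.552 billion

Bank i lends (1 − rr)^i of the original deposit: Bank 1 lends 2.86·0.7000 = 2.0020, Bank 2 lends 2.86·0.7000² = 1.4014, and so on.
Summing a geometric series: total = 2.86·[0.7000·(1 − 0.7000^5) / (1 − 0.7000)] ≈ 5.5517 billion.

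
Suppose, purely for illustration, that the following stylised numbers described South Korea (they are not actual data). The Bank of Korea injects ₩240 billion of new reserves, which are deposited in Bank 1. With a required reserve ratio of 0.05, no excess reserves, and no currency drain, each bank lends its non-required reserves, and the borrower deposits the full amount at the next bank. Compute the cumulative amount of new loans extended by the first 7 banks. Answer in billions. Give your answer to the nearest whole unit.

₩1376 billion

Bank i lends (1 − rr)^i of the original deposit: Bank 1 lends 240·0.9500 = 228.0000, Bank 2 lends 240·0.9500² = 216.6000, and so on.
Summing a geometric series: total = 240·[0.9500·(1 − 0.9500^7) / (1 − 0.9500)] ≈ 1375.5819 billion.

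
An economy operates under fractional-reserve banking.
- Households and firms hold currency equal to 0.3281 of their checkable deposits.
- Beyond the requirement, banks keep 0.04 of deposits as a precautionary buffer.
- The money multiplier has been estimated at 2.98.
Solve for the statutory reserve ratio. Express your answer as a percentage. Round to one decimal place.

7.8%

Using m = 2.98. Since m = (1 + c)/(c + rr + e), the denominator satisfies c + rr + e = (1 + c)/m = (1 + 0.3281) / 2.98 ≈ 0.445671.
With c = 0.3281 and e = 0.04, the statutory reserve ratio is 0.445671 − 0.3281 − 0.04 = 0.077571.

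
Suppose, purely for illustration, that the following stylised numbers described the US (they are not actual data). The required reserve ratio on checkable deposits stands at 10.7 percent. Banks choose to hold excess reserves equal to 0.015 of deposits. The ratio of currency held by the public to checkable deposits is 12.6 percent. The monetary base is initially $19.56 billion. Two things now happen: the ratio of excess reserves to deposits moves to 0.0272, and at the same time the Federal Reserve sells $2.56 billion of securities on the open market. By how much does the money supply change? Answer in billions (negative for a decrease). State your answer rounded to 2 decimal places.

-15.24 billion

Before: m₁ = (1 + 0.126) / (0.107 + 0.015 + 0.126) ≈ 4.54032, MB₁ = 19.56, so M₁ = 4.54032 × 19.56 ≈ 88.8087 billion.
After: m₂ = (1 + 0.126) / (0.107 + 0.0272 + 0.126) ≈ 4.32744, MB₂ = 19.56 − 2.56 = 17, so M₂ = 4.32744 × 17 ≈ 73.5665 billion.
ΔM = M₂ − M₁ = 73.5665 − 88.8087 = -15.2422 billion.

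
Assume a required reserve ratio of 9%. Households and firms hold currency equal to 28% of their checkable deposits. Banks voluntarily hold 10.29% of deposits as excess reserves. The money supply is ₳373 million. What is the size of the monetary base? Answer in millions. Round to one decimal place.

The money multiplier is m = (1 + c) / (rr + e + c) = (1 + 0.28) / (0.09 + 0.1029 + 0.28) ≈ 2.70670.
MB = M / m = 373 / 2.70670 ≈ 137.8062 million.

₳137.8 million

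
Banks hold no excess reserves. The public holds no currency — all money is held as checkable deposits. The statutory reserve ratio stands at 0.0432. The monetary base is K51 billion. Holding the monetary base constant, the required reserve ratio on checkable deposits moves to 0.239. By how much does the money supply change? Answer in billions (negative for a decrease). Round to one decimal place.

Initially m₁ = 1 / (0.0432) ≈ 23.1481, so M₁ = 23.1481 × 51 = 1180.5531 billion.
After the change m₂ = 1 / (0.239) ≈ 4.1841, so M₂ = 4.1841 × 51 = 213.3891 billion.
ΔM = M₂ − M₁ = 213.3891 − 1180.5531 = -967.164 billion.

-967.2 billion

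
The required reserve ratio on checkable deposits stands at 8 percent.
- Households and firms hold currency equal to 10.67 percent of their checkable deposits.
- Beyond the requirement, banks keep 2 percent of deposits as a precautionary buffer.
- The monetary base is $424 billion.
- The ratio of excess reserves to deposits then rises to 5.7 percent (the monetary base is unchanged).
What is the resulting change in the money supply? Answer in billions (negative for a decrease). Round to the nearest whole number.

-345 billion

Initially m₁ = (1 + 0.1067) / (0.08 + 0.02 + 0.1067) ≈ 5.3541, so M₁ = 5.3541 × 424 = 2270.1384 billion.
After the change m₂ = (1 + 0.1067) / (0.08 + 0.057 + 0.1067) ≈ 4.5412, so M₂ = 4.5412 × 424 = 1925.4688 billion.
ΔM = M₂ − M₁ = 1925.4688 − 2270.1384 = -344.6696 billion.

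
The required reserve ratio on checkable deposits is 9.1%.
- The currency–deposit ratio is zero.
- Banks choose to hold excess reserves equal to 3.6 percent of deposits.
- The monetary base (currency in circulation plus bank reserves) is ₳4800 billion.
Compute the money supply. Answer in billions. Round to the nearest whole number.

The money multiplier is m = 1 / (rr + e) = 1 / (0.091 + 0.036) ≈ 7.87402.
So M = m × MB = 7.87402 × 4800 = 37795.296 billion.

₳37795 billion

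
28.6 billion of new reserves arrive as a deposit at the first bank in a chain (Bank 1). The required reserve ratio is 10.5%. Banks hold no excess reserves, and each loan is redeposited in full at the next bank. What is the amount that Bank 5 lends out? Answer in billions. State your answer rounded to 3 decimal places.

16.424 billion

Each bank lends a fraction (1 − rr) = 0.8950 of the deposit it receives, so Bank 5 receives 28.6·0.8950^4 and lends 28.6·0.8950^5 ≈ 16.4241 billion.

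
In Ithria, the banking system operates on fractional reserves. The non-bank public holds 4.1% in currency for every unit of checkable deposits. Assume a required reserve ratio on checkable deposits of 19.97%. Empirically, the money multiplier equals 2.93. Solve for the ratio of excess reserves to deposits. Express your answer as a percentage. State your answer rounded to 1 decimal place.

11.5%

Using m = 2.93. Since m = (1 + c)/(c + rr + e), the denominator satisfies c + rr + e = (1 + c)/m = (1 + 0.041) / 2.93 ≈ 0.355290.
With c = 0.041 and rr = 0.1997, the ratio of excess reserves to deposits is 0.355290 − 0.041 − 0.1997 = 0.11459.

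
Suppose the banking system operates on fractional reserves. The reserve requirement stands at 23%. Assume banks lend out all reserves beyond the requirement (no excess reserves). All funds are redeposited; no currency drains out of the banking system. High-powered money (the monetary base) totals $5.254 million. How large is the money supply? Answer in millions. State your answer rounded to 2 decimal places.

$22.84 million

With no currency drain or excess reserves, the money multiplier is m = 1/rr = 1/0.23 ≈ 4.3478.
Money supply M = m × MB = 4.3478 × 5.254 ≈ 22.8433 million.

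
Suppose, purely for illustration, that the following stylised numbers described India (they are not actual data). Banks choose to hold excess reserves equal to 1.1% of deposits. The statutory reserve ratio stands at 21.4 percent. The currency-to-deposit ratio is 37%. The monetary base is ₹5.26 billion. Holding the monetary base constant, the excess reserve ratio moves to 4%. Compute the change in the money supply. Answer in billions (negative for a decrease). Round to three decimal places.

-0.563 billion

Initially m₁ = (1 + 0.37) / (0.214 + 0.011 + 0.37) ≈ 2.30252, so M₁ = 2.30252 × 5.26 ≈ 12.1113 billion.
After the change m₂ = (1 + 0.37) / (0.214 + 0.04 + 0.37) ≈ 2.19551, so M₂ = 2.19551 × 5.26 ≈ 11.5484 billion.
ΔM = M₂ − M₁ = 11.5484 − 12.1113 = -0.5629 billion.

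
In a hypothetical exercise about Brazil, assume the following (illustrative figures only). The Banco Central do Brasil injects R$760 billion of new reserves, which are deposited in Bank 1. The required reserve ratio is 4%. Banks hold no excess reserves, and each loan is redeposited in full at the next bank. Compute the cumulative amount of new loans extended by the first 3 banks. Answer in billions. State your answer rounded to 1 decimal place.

R$2102.4 billion

Bank i lends (1 − rr)^i of the original deposit: Bank 1 lends 760·0.9600 = 729.6000, Bank 2 lends 760·0.9600² = 700.4160, and so on.
Summing a geometric series: total = 760·[0.9600·(1 − 0.9600^3) / (1 − 0.9600)] ≈ 2102.4154 billion.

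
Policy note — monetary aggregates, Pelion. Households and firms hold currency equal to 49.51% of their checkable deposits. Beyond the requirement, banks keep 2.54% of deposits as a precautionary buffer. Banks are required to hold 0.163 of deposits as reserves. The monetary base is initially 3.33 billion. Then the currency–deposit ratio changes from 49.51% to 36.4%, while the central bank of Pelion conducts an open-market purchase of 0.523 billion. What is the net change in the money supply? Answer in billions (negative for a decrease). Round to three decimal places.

2.230 billion

Before: m₁ = (1 + 0.4951) / (0.163 + 0.0254 + 0.4951) ≈ 2.18742, MB₁ = 3.33, so M₁ = 2.18742 × 3.33 ≈ 7.2841 billion.
After: m₂ = (1 + 0.364) / (0.163 + 0.0254 + 0.364) ≈ 2.46923, MB₂ = 3.33 + 0.523 = 3.853, so M₂ = 2.46923 × 3.853 ≈ 9.5139 billion.
ΔM = M₂ − M₁ = 9.5139 − 7.2841 = 2.2298 billion.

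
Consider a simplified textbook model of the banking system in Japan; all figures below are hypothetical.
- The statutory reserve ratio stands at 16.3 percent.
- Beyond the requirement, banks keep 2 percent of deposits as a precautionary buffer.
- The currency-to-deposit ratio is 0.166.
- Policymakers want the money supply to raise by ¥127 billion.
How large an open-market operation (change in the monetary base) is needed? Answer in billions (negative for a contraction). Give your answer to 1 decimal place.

¥38.0 billion

The money multiplier is m = (1 + c) / (rr + e + c) = (1 + 0.166) / (0.163 + 0.02 + 0.166) ≈ 3.34097.
ΔMB = ΔM / m = (+127) / 3.34097 ≈ 38.0129 billion.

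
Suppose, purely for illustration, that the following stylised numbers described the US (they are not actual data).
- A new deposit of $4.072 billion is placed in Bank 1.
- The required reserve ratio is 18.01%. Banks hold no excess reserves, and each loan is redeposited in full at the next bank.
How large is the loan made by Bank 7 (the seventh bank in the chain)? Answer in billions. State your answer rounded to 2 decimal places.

Each bank lends a fraction (1 − rr) = 0.8199 of the deposit it receives, so Bank 7 receives 4.072·0.8199^6 and lends 4.072·0.8199^7 ≈ 1.0142 billion.

$1.01 billion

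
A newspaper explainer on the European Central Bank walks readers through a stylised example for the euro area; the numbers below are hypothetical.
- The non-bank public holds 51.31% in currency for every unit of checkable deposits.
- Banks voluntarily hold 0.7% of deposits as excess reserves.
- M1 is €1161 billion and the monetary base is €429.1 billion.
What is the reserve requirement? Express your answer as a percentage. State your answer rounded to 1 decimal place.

Using m = M/MB = 1161/429.1 ≈ 2.705663. Since m = (1 + c)/(c + rr + e), the denominator satisfies c + rr + e = (1 + c)/m = (1 + 0.5131) / 2.705663 ≈ 0.559234.
With c = 0.5131 and e = 0.007, the reserve requirement is 0.559234 − 0.5131 − 0.007 = 0.039134.

3.9%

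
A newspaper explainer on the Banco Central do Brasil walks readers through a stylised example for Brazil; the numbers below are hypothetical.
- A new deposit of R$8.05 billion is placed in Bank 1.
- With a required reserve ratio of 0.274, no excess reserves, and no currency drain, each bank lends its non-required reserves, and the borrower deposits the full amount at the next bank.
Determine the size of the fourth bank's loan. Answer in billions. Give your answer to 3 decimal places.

Each bank lends a fraction (1 − rr) = 0.7260 of the deposit it receives, so Bank 4 receives 8.05·0.7260^3 and lends 8.05·0.7260^4 ≈ 2.2364 billion.

R$2.236 billion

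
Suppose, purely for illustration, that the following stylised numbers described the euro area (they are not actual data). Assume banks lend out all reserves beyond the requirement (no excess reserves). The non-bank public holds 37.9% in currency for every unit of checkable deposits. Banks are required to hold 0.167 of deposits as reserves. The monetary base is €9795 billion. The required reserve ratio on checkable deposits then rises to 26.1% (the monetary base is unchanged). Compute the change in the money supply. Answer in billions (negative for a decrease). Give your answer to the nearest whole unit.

Initially m₁ = (1 + 0.379) / (0.167 + 0.379) ≈ 2.52564, so M₁ = 2.52564 × 9795 = 24738.6438 billion.
After the change m₂ = (1 + 0.379) / (0.261 + 0.379) ≈ 2.15469, so M₂ = 2.15469 × 9795 ≈ 21105.1885 billion.
ΔM = M₂ − M₁ = 21105.1885 − 24738.6438 = -3633.4553 billion.

-3633 billion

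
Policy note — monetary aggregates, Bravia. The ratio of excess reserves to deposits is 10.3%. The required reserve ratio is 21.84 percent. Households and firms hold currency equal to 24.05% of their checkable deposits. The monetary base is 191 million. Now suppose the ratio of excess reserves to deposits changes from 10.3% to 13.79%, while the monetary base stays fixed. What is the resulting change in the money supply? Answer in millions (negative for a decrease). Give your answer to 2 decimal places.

Initially m₁ = (1 + 0.2405) / (0.2184 + 0.103 + 0.2405) ≈ 2.207688, so M₁ = 2.207688 × 191 ≈ 421.6684 million.
After the change m₂ = (1 + 0.2405) / (0.2184 + 0.1379 + 0.2405) ≈ 2.078586, so M₂ = 2.078586 × 191 ≈ 397.0099 million.
ΔM = M₂ − M₁ = 397.0099 − 421.6684 = -24.6585 million.

-24.66 million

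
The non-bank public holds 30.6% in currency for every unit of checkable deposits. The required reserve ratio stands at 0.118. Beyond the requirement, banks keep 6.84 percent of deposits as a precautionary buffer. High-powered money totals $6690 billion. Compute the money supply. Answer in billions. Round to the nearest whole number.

$17744 billion

The money multiplier is m = (1 + c) / (rr + e + c) = (1 + 0.306) / (0.118 + 0.0684 + 0.306) ≈ 2.65232.
So M = m × MB = 2.65232 × 6690 = 17744.0208 billion.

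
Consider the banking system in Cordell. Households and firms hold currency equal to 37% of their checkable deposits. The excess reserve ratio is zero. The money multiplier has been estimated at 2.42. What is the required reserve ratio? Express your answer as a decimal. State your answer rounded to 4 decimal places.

0.1961

Using m = 2.42. Since m = (1 + c)/(c + rr + e), the denominator satisfies c + rr + e = (1 + c)/m = (1 + 0.37) / 2.42 ≈ 0.566116.
With c = 0.37 and e = 0, the required reserve ratio is 0.566116 − 0.37 − 0 = 0.196116.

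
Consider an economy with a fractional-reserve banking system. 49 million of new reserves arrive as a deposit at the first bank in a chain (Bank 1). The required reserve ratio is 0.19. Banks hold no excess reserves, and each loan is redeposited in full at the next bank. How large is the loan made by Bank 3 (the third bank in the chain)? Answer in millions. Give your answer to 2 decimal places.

Each bank lends a fraction (1 − rr) = 0.8100 of the deposit it receives, so Bank 3 receives 49·0.8100^2 and lends 49·0.8100^3 ≈ 26.0406 million.

26.04 million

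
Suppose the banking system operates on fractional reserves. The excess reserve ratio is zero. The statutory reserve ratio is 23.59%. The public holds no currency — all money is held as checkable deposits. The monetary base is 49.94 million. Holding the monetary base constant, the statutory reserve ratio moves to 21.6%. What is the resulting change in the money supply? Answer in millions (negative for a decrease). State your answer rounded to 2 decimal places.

Initially m₁ = 1 / (0.2359) ≈ 4.23908, so M₁ = 4.23908 × 49.94 ≈ 211.6997 million.
After the change m₂ = 1 / (0.216) ≈ 4.62963, so M₂ = 4.62963 × 49.94 ≈ 231.2037 million.
ΔM = M₂ − M₁ = 231.2037 − 211.6997 = 19.504 million.

19.50 million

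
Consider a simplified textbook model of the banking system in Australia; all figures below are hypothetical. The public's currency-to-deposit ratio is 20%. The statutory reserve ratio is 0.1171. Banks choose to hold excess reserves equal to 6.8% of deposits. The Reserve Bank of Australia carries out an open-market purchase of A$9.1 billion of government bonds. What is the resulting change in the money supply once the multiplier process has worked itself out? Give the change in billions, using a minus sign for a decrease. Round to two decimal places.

A$28.36 billion

The money multiplier is m = (1 + c) / (rr + e + c) = (1 + 0.2) / (0.1171 + 0.068 + 0.2) ≈ 3.1161.
The purchase adds 9.1 billion of base, so ΔM = m × ΔMB = 3.1161 × (+9.1) ≈ 28.3565 billion.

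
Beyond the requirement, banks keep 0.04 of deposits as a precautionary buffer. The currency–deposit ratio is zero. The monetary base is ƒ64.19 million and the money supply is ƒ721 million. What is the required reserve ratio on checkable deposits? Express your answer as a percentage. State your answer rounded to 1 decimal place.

Using m = M/MB = 721/64.19 ≈ 11.232279. Since m = (1 + c)/(c + rr + e), the denominator satisfies c + rr + e = (1 + c)/m = (1 + 0) / 11.232279 ≈ 0.089029.
With c = 0 and e = 0.04, the required reserve ratio on checkable deposits is 0.089029 − 0 − 0.04 = 0.049029.

4.9%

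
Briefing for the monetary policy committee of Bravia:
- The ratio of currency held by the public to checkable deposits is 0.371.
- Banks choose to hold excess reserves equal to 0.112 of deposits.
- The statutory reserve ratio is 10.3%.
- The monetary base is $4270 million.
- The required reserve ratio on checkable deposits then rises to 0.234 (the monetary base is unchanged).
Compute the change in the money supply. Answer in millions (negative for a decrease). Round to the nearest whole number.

-1825 million

Initially m₁ = (1 + 0.371) / (0.103 + 0.112 + 0.371) ≈ 2.33959, so M₁ = 2.33959 × 4270 = 9990.0493 million.
After the change m₂ = (1 + 0.371) / (0.234 + 0.112 + 0.371) ≈ 1.91213, so M₂ = 1.91213 × 4270 = 8164.7951 million.
ΔM = M₂ − M₁ = 8164.7951 − 9990.0493 = -1825.2542 million.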